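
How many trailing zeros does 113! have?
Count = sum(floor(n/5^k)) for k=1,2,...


floor(113/5) = 22
floor(113/25) = 4
Total = 26

26 trailing zeros


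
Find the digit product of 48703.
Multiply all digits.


4 × 8 × 7 × 0 × 3 = 0


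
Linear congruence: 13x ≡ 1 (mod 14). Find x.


GCD(13, 14) = 1, unique solution
a^(-1) mod 14 = 13
x = 13 * 1 mod 14 = 13

x ≡ 13 (mod 14)


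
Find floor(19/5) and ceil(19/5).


19/5 = 3.8000
floor = 3
ceil = 4

floor = 3, ceil = 4


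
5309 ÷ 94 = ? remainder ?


5309 = 94 * 56 + 45
Check: 5264 + 45 = 5309

q = 56, r = 45


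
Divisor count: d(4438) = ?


4438 = 2^1 × 7^1 × 317^1
d(4438) = (1+1) × (1+1) × (1+1) = 8

8 divisors


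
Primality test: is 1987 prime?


Check divisors up to sqrt(1987) = 44.5758
No divisors found.
1987 is prime.

Yes, 1987 is prime


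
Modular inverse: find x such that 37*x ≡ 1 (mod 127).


Use the extended Euclidean algorithm on (127, 37); each row r = 127*s + 37*t:
r=127, s=1, t=0
r=37, s=0, t=1
q=3: r=16, s=1, t=-3   [127*(1) + 37*(-3) = 16]
q=2: r=5, s=-2, t=7   [127*(-2) + 37*(7) = 5]
q=3: r=1, s=7, t=-24   [127*(7) + 37*(-24) = 1]
q=5: r=0, s=-37, t=127   [127*(-37) + 37*(127) = 0]
GCD = 1 with t = -24, so 37*(-24) ≡ 1 (mod 127)
Inverse = -24 mod 127 = 103
Check: 37 * 103 = 3811 ≡ 1 (mod 127)

37^(-1) ≡ 103 (mod 127)


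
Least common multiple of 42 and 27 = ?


GCD(42, 27) = 3
LCM = 42*27/3 = 1134/3 = 378

LCM = 378


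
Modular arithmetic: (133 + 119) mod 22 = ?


133 + 119 = 252
252 mod 22 = 10


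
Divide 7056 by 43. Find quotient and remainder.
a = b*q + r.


7056 = 43 * 164 + 4
Check: 7052 + 4 = 7056

q = 164, r = 4


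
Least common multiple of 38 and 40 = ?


GCD(38, 40) = 2
LCM = 38*40/2 = 1520/2 = 760

LCM = 760


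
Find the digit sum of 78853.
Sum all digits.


7 + 8 + 8 + 5 + 3 = 31


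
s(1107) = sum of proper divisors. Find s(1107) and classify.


Proper divisors: 1, 3, 9, 27, 41, 123, 369
Sum = 1 + 3 + 9 + 27 + 41 + 123 + 369 = 573
573 < 1107 → deficient

s(1107) = 573 (deficient)


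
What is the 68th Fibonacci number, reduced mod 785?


F(k) mod 785 for k=1..68:
1, 1, 2, 3, 5, 8, 13, 21, 34, 55, 89, 144, 233, 377, 610, 202, 27, 229, 256, 485, 741, 441, 397, 53, 450, 503, 168, 671, 54, 725, 779, 719, 713, 647, 575, 437, 227, 664, 106, 770, 91, 76, 167, 243, 410, 653, 278, 146, 424, 570, 209, 779, 203, 197, 400, 597, 212, 24, 236, 260, 496, 756, 467, 438, 120, 558, 678, 451
F(68) mod 785 = 451


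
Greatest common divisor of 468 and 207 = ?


468 = 2 * 207 + 54
207 = 3 * 54 + 45
54 = 1 * 45 + 9
45 = 5 * 9 + 0
GCD = 9


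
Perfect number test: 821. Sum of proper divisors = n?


Proper divisors of 821: 1
Sum = 1 = 1

No, 821 is not perfect (1 ≠ 821)


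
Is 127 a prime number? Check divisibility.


Check divisors up to sqrt(127) = 11.2694
No divisors found.
127 is prime.

Yes, 127 is prime


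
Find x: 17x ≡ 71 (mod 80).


GCD(17, 80) = 1, unique solution
a^(-1) mod 80 = 33
x = 33 * 71 mod 80 = 23

x ≡ 23 (mod 80)


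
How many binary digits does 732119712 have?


732119712 in base 2 = 101011101000110100001010100000
Number of digits = 30

30 digits (base 2)


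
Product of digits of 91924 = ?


9 × 1 × 9 × 2 × 4 = 648


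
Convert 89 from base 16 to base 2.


89 (base 16) = 137 (decimal)
137 (decimal) = 10001001 (base 2)


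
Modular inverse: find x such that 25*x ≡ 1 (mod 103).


Use the extended Euclidean algorithm on (103, 25); each row r = 103*s + 25*t:
r=103, s=1, t=0
r=25, s=0, t=1
q=4: r=3, s=1, t=-4   [103*(1) + 25*(-4) = 3]
q=8: r=1, s=-8, t=33   [103*(-8) + 25*(33) = 1]
q=3: r=0, s=25, t=-103   [103*(25) + 25*(-103) = 0]
GCD = 1 with t = 33, so 25*(33) ≡ 1 (mod 103)
Inverse = 33 mod 103 = 33
Check: 25 * 33 = 825 ≡ 1 (mod 103)

25^(-1) ≡ 33 (mod 103)


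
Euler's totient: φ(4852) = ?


4852 = 2^2 × 1213
Prime factors: 2, 1213
φ(4852) = 4852 × (1-1/2) × (1-1/1213)
= 4852 × 1/2 × 1212/1213 = 2424

φ(4852) = 2424


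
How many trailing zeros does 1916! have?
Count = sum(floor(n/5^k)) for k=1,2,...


floor(1916/5) = 383
floor(1916/25) = 76
floor(1916/125) = 15
floor(1916/625) = 3
Total = 477

477 trailing zeros


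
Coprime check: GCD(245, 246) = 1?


Euclidean algorithm:
246 = 1 * 245 + 1
245 = 245 * 1 + 0
GCD(245, 246) = 1

Yes, coprime (GCD = 1)


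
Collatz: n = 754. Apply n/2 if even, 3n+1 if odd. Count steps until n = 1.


754 → 377 → 1132 → 566 → 283 → 850 → 425 → 1276 → 638 → 319 → 958 → 479 → 1438 → 719 → 2158 → 1079 → 3238 → 1619 → 4858 → 2429 → 7288 → 3644 → 1822 → 911 → 2734 → 1367 → 4102 → 2051 → 6154 → 3077 → 9232 → 4616 → 2308 → 1154 → 577 → 1732 → 866 → 433 → 1300 → 650 → 325 → 976 → 488 → 244 → 122 → 61 → 184 → 92 → 46 → 23 → 70 → 35 → 106 → 53 → 160 → 80 → 40 → 20 → 10 → 5 → 16 → 8 → 4 → 2 → 1
Total steps = 64

64 steps


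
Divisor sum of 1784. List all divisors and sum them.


Divisors of 1784: 1, 2, 4, 8, 223, 446, 892, 1784
Sum = 1 + 2 + 4 + 8 + 223 + 446 + 892 + 1784 = 3360

σ(1784) = 3360


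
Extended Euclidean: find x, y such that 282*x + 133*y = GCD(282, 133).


Tabular extended Euclidean (each row: r = 282*s + 133*t):
r=282, s=1, t=0
r=133, s=0, t=1
q=2: r=16, s=1, t=-2   [282*(1) + 133*(-2) = 16]
q=8: r=5, s=-8, t=17   [282*(-8) + 133*(17) = 5]
q=3: r=1, s=25, t=-53   [282*(25) + 133*(-53) = 1]
q=5: r=0, s=-133, t=282   [282*(-133) + 133*(282) = 0]
GCD = 1; from the row with r=1: x=25, y=-53
Check: 282*(25) + 133*(-53) = 7050 - 7049 = 1

GCD = 1, x = 25, y = -53


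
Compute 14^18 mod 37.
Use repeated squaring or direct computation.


14^1 mod 37 = 14
14^2 mod 37 = 11
14^3 mod 37 = 6
14^4 mod 37 = 10
14^5 mod 37 = 29
14^6 mod 37 = 36
14^7 mod 37 = 23
14^8 mod 37 = 26
14^9 mod 37 = 31
14^10 mod 37 = 27
14^11 mod 37 = 8
14^12 mod 37 = 1
14^13 mod 37 = 14
14^14 mod 37 = 11
14^15 mod 37 = 6
14^16 mod 37 = 10
14^17 mod 37 = 29
14^18 mod 37 = 36


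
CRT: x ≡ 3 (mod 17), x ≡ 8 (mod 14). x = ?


M = 17*14 = 238
M1 = M/17 = 14, M2 = M/14 = 17
M1^(-1) mod 17 = 11, M2^(-1) mod 14 = 5
x = 3*14*11 + 8*17*5 = 1142
1142 mod 238 = 190
Check: 190 mod 17 = 3 ✓, 190 mod 14 = 8 ✓

x ≡ 190 (mod 238)


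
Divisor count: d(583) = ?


583 = 11^1 × 53^1
d(583) = (1+1) × (1+1) = 4

4 divisors


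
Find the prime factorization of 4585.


4585 / 5 = 917
917 / 7 = 131
131 / 131 = 1
4585 = 5 × 7 × 131


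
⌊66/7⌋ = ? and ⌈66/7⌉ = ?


66/7 = 9.4286
floor = 9
ceil = 10

floor = 9, ceil = 10


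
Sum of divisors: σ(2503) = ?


Divisors of 2503: 1, 2503
Sum = 1 + 2503 = 2504

σ(2503) = 2504


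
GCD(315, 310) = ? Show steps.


315 = 1 * 310 + 5
310 = 62 * 5 + 0
GCD = 5


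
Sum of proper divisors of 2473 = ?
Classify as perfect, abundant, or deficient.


Proper divisors: 1
Sum = 1 = 1
1 < 2473 → deficient

s(2473) = 1 (deficient)


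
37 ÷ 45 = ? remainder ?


37 = 45 * 0 + 37
Check: 0 + 37 = 37

q = 0, r = 37


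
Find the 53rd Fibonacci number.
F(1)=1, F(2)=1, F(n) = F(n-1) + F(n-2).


Sequence: 1, 1, 2, 3, 5, 8, 13, 21, 34, 55, 89, 144, 233, 377, 610, 987, 1597, 2584, 4181, 6765, 10946, 17711, 28657, 46368, 75025, 121393, 196418, 317811, 514229, 832040, 1346269, 2178309, 3524578, 5702887, 9227465, 14930352, 24157817, 39088169, 63245986, 102334155, 165580141, 267914296, 433494437, 701408733, 1134903170, 1836311903, 2971215073, 4807526976, 7778742049, 12586269025, 20365011074, 32951280099, 53316291173
F(53) = 53316291173


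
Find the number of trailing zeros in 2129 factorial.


floor(2129/5) = 425
floor(2129/25) = 85
floor(2129/125) = 17
floor(2129/625) = 3
Total = 530

530 trailing zeros


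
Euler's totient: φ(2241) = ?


2241 = 3^3 × 83
Prime factors: 3, 83
φ(2241) = 2241 × (1-1/3) × (1-1/83)
= 2241 × 2/3 × 82/83 = 1476

φ(2241) = 1476


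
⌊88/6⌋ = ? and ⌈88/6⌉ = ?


88/6 = 14.6667
floor = 14
ceil = 15

floor = 14, ceil = 15


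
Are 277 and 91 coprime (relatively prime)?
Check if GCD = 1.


Euclidean algorithm:
277 = 3 * 91 + 4
91 = 22 * 4 + 3
4 = 1 * 3 + 1
3 = 3 * 1 + 0
GCD(277, 91) = 1

Yes, coprime (GCD = 1)


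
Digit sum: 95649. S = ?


9 + 5 + 6 + 4 + 9 = 33


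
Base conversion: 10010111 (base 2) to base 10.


10010111 (base 2) = 151 (decimal)
151 (decimal) = 151 (base 10)


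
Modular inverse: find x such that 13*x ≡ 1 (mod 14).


Use the extended Euclidean algorithm on (14, 13); each row r = 14*s + 13*t:
r=14, s=1, t=0
r=13, s=0, t=1
q=1: r=1, s=1, t=-1   [14*(1) + 13*(-1) = 1]
q=13: r=0, s=-13, t=14   [14*(-13) + 13*(14) = 0]
GCD = 1 with t = -1, so 13*(-1) ≡ 1 (mod 14)
Inverse = -1 mod 14 = 13
Check: 13 * 13 = 169 ≡ 1 (mod 14)

13^(-1) ≡ 13 (mod 14)


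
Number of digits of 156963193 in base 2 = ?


156963193 in base 2 = 1001010110110001000101111001
Number of digits = 28

28 digits (base 2)


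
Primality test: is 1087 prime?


Check divisors up to sqrt(1087) = 32.9697
No divisors found.
1087 is prime.

Yes, 1087 is prime


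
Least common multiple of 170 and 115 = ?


GCD(170, 115) = 5
LCM = 170*115/5 = 19550/5 = 3910

LCM = 3910


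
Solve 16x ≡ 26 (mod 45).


GCD(16, 45) = 1, unique solution
a^(-1) mod 45 = 31
x = 31 * 26 mod 45 = 41

x ≡ 41 (mod 45)


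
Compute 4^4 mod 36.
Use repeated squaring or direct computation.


4^1 mod 36 = 4
4^2 mod 36 = 16
4^3 mod 36 = 28
4^4 mod 36 = 4


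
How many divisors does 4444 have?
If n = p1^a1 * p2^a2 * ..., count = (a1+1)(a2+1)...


4444 = 2^2 × 11^1 × 101^1
d(4444) = (2+1) × (1+1) × (1+1) = 12

12 divisors


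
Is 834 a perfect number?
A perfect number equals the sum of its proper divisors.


Proper divisors of 834: 1, 2, 3, 6, 139, 278, 417
Sum = 1 + 2 + 3 + 6 + 139 + 278 + 417 = 846

No, 834 is not perfect (846 ≠ 834)


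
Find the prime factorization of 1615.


1615 / 5 = 323
323 / 17 = 19
19 / 19 = 1
1615 = 5 × 17 × 19


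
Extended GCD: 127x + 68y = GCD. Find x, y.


Tabular extended Euclidean (each row: r = 127*s + 68*t):
r=127, s=1, t=0
r=68, s=0, t=1
q=1: r=59, s=1, t=-1   [127*(1) + 68*(-1) = 59]
q=1: r=9, s=-1, t=2   [127*(-1) + 68*(2) = 9]
q=6: r=5, s=7, t=-13   [127*(7) + 68*(-13) = 5]
q=1: r=4, s=-8, t=15   [127*(-8) + 68*(15) = 4]
q=1: r=1, s=15, t=-28   [127*(15) + 68*(-28) = 1]
q=4: r=0, s=-68, t=127   [127*(-68) + 68*(127) = 0]
GCD = 1; from the row with r=1: x=15, y=-28
Check: 127*(15) + 68*(-28) = 1905 - 1904 = 1

GCD = 1, x = 15, y = -28


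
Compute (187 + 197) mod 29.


187 + 197 = 384
384 mod 29 = 7


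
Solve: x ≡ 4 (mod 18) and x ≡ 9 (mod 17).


M = 18*17 = 306
M1 = M/18 = 17, M2 = M/17 = 18
M1^(-1) mod 18 = 17, M2^(-1) mod 17 = 1
x = 4*17*17 + 9*18*1 = 1318
1318 mod 306 = 94
Check: 94 mod 18 = 4 ✓, 94 mod 17 = 9 ✓

x ≡ 94 (mod 306)


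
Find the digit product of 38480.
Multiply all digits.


3 × 8 × 4 × 8 × 0 = 0


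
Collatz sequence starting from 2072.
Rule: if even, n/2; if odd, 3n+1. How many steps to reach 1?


2072 → 1036 → 518 → 259 → 778 → 389 → 1168 → 584 → 292 → 146 → 73 → 220 → 110 → 55 → 166 → 83 → 250 → 125 → 376 → 188 → 94 → 47 → 142 → 71 → 214 → 107 → 322 → 161 → 484 → 242 → 121 → 364 → 182 → 91 → 274 → 137 → 412 → 206 → 103 → 310 → 155 → 466 → 233 → 700 → 350 → 175 → 526 → 263 → 790 → 395 → 1186 → 593 → 1780 → 890 → 445 → 1336 → 668 → 334 → 167 → 502 → 251 → 754 → 377 → 1132 → 566 → 283 → 850 → 425 → 1276 → 638 → 319 → 958 → 479 → 1438 → 719 → 2158 → 1079 → 3238 → 1619 → 4858 → 2429 → 7288 → 3644 → 1822 → 911 → 2734 → 1367 → 4102 → 2051 → 6154 → 3077 → 9232 → 4616 → 2308 → 1154 → 577 → 1732 → 866 → 433 → 1300 → 650 → 325 → 976 → 488 → 244 → 122 → 61 → 184 → 92 → 46 → 23 → 70 → 35 → 106 → 53 → 160 → 80 → 40 → 20 → 10 → 5 → 16 → 8 → 4 → 2 → 1
Total steps = 125

125 steps


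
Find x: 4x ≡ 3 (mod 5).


GCD(4, 5) = 1, unique solution
a^(-1) mod 5 = 4
x = 4 * 3 mod 5 = 2

x ≡ 2 (mod 5)


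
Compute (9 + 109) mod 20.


9 + 109 = 118
118 mod 20 = 18


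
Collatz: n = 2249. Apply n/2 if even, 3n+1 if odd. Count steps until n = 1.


2249 → 6748 → 3374 → 1687 → 5062 → 2531 → 7594 → 3797 → 11392 → 5696 → 2848 → 1424 → 712 → 356 → 178 → 89 → 268 → 134 → 67 → 202 → 101 → 304 → 152 → 76 → 38 → 19 → 58 → 29 → 88 → 44 → 22 → 11 → 34 → 17 → 52 → 26 → 13 → 40 → 20 → 10 → 5 → 16 → 8 → 4 → 2 → 1
Total steps = 45

45 steps


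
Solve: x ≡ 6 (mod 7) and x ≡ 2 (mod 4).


M = 7*4 = 28
M1 = M/7 = 4, M2 = M/4 = 7
M1^(-1) mod 7 = 2, M2^(-1) mod 4 = 3
x = 6*4*2 + 2*7*3 = 90
90 mod 28 = 6
Check: 6 mod 7 = 6 ✓, 6 mod 4 = 2 ✓

x ≡ 6 (mod 28)


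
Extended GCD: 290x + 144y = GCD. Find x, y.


Tabular extended Euclidean (each row: r = 290*s + 144*t):
r=290, s=1, t=0
r=144, s=0, t=1
q=2: r=2, s=1, t=-2   [290*(1) + 144*(-2) = 2]
q=72: r=0, s=-72, t=145   [290*(-72) + 144*(145) = 0]
GCD = 2; from the row with r=2: x=1, y=-2
Check: 290*(1) + 144*(-2) = 290 - 288 = 2

GCD = 2, x = 1, y = -2


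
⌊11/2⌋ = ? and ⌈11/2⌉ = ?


11/2 = 5.5000
floor = 5
ceil = 6

floor = 5, ceil = 6


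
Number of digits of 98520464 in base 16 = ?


98520464 in base 16 = 5DF4D90
Number of digits = 7

7 digits (base 16)


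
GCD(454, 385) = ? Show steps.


454 = 1 * 385 + 69
385 = 5 * 69 + 40
69 = 1 * 40 + 29
40 = 1 * 29 + 11
29 = 2 * 11 + 7
11 = 1 * 7 + 4
7 = 1 * 4 + 3
4 = 1 * 3 + 1
3 = 3 * 1 + 0
GCD = 1


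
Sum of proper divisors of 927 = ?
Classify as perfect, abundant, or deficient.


Proper divisors: 1, 3, 9, 103, 309
Sum = 1 + 3 + 9 + 103 + 309 = 425
425 < 927 → deficient

s(927) = 425 (deficient)


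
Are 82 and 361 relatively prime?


Euclidean algorithm:
361 = 4 * 82 + 33
82 = 2 * 33 + 16
33 = 2 * 16 + 1
16 = 16 * 1 + 0
GCD(82, 361) = 1

Yes, coprime (GCD = 1)


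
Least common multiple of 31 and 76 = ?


GCD(31, 76) = 1
LCM = 31*76/1 = 2356/1 = 2356

LCM = 2356


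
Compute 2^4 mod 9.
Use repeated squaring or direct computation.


2^1 mod 9 = 2
2^2 mod 9 = 4
2^3 mod 9 = 8
2^4 mod 9 = 7


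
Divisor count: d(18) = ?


18 = 2^1 × 3^2
d(18) = (1+1) × (2+1) = 6

6 divisors


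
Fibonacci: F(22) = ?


Sequence: 1, 1, 2, 3, 5, 8, 13, 21, 34, 55, 89, 144, 233, 377, 610, 987, 1597, 2584, 4181, 6765, 10946, 17711
F(22) = 17711


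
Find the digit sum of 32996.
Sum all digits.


3 + 2 + 9 + 9 + 6 = 29


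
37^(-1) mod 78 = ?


Use the extended Euclidean algorithm on (78, 37); each row r = 78*s + 37*t:
r=78, s=1, t=0
r=37, s=0, t=1
q=2: r=4, s=1, t=-2   [78*(1) + 37*(-2) = 4]
q=9: r=1, s=-9, t=19   [78*(-9) + 37*(19) = 1]
q=4: r=0, s=37, t=-78   [78*(37) + 37*(-78) = 0]
GCD = 1 with t = 19, so 37*(19) ≡ 1 (mod 78)
Inverse = 19 mod 78 = 19
Check: 37 * 19 = 703 ≡ 1 (mod 78)

37^(-1) ≡ 19 (mod 78)


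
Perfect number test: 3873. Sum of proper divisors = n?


Proper divisors of 3873: 1, 3, 1291
Sum = 1 + 3 + 1291 = 1295

No, 3873 is not perfect (1295 ≠ 3873)


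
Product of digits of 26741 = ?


2 × 6 × 7 × 4 × 1 = 336


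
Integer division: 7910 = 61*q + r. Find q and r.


7910 = 61 * 129 + 41
Check: 7869 + 41 = 7910

q = 129, r = 41


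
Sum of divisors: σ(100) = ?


Divisors of 100: 1, 2, 4, 5, 10, 20, 25, 50, 100
Sum = 1 + 2 + 4 + 5 + 10 + 20 + 25 + 50 + 100 = 217

σ(100) = 217


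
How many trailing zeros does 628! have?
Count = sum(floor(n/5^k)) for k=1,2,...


floor(628/5) = 125
floor(628/25) = 25
floor(628/125) = 5
floor(628/625) = 1
Total = 156

156 trailing zeros


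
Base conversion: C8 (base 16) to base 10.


C8 (base 16) = 200 (decimal)
200 (decimal) = 200 (base 10)


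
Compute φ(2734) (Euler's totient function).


2734 = 2 × 1367
Prime factors: 2, 1367
φ(2734) = 2734 × (1-1/2) × (1-1/1367)
= 2734 × 1/2 × 1366/1367 = 1366

φ(2734) = 1366


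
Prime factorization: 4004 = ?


4004 / 2 = 2002
2002 / 2 = 1001
1001 / 7 = 143
143 / 11 = 13
13 / 13 = 1
4004 = 2^2 × 7 × 11 × 13


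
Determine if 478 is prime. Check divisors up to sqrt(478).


478 / 2 = 239 (exact division)
478 is NOT prime.

No, 478 is not prime


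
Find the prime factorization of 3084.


3084 / 2 = 1542
1542 / 2 = 771
771 / 3 = 257
257 / 257 = 1
3084 = 2^2 × 3 × 257


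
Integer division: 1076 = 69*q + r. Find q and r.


1076 = 69 * 15 + 41
Check: 1035 + 41 = 1076

q = 15, r = 41


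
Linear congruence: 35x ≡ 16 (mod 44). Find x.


GCD(35, 44) = 1, unique solution
a^(-1) mod 44 = 39
x = 39 * 16 mod 44 = 8

x ≡ 8 (mod 44)


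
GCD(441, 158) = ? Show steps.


441 = 2 * 158 + 125
158 = 1 * 125 + 33
125 = 3 * 33 + 26
33 = 1 * 26 + 7
26 = 3 * 7 + 5
7 = 1 * 5 + 2
5 = 2 * 2 + 1
2 = 2 * 1 + 0
GCD = 1


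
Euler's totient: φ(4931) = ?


4931 = 4931
Prime factors: 4931
φ(4931) = 4931 × (1-1/4931)
= 4931 × 4930/4931 = 4930

φ(4931) = 4930


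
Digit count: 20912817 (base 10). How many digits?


20912817 has 8 digits in base 10
floor(log10(20912817)) + 1 = floor(7.3204) + 1 = 8

8 digits (base 10)


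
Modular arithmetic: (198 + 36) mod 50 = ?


198 + 36 = 234
234 mod 50 = 34


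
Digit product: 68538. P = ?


6 × 8 × 5 × 3 × 8 = 5760


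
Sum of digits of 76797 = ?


7 + 6 + 7 + 9 + 7 = 36


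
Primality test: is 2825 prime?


2825 / 5 = 565 (exact division)
2825 is NOT prime.

No, 2825 is not prime


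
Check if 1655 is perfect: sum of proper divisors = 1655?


Proper divisors of 1655: 1, 5, 331
Sum = 1 + 5 + 331 = 337

No, 1655 is not perfect (337 ≠ 1655)


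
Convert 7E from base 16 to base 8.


7E (base 16) = 126 (decimal)
126 (decimal) = 176 (base 8)


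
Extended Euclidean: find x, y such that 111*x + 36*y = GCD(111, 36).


Tabular extended Euclidean (each row: r = 111*s + 36*t):
r=111, s=1, t=0
r=36, s=0, t=1
q=3: r=3, s=1, t=-3   [111*(1) + 36*(-3) = 3]
q=12: r=0, s=-12, t=37   [111*(-12) + 36*(37) = 0]
GCD = 3; from the row with r=3: x=1, y=-3
Check: 111*(1) + 36*(-3) = 111 - 108 = 3

GCD = 3, x = 1, y = -3


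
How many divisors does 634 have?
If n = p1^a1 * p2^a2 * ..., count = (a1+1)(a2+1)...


634 = 2^1 × 317^1
d(634) = (1+1) × (1+1) = 4

4 divisors


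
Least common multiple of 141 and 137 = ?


GCD(141, 137) = 1
LCM = 141*137/1 = 19317/1 = 19317

LCM = 19317


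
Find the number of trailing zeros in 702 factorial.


floor(702/5) = 140
floor(702/25) = 28
floor(702/125) = 5
floor(702/625) = 1
Total = 174

174 trailing zeros


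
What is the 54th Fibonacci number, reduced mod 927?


F(k) mod 927 for k=1..54:
1, 1, 2, 3, 5, 8, 13, 21, 34, 55, 89, 144, 233, 377, 610, 60, 670, 730, 473, 276, 749, 98, 847, 18, 865, 883, 821, 777, 671, 521, 265, 786, 124, 910, 107, 90, 197, 287, 484, 771, 328, 172, 500, 672, 245, 917, 235, 225, 460, 685, 218, 903, 194, 170
F(54) mod 927 = 170


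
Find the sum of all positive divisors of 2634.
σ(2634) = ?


Divisors of 2634: 1, 2, 3, 6, 439, 878, 1317, 2634
Sum = 1 + 2 + 3 + 6 + 439 + 878 + 1317 + 2634 = 5280

σ(2634) = 5280


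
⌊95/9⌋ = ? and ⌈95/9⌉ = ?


95/9 = 10.5556
floor = 10
ceil = 11

floor = 10, ceil = 11


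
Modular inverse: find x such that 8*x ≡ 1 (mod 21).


Use the extended Euclidean algorithm on (21, 8); each row r = 21*s + 8*t:
r=21, s=1, t=0
r=8, s=0, t=1
q=2: r=5, s=1, t=-2   [21*(1) + 8*(-2) = 5]
q=1: r=3, s=-1, t=3   [21*(-1) + 8*(3) = 3]
q=1: r=2, s=2, t=-5   [21*(2) + 8*(-5) = 2]
q=1: r=1, s=-3, t=8   [21*(-3) + 8*(8) = 1]
q=2: r=0, s=8, t=-21   [21*(8) + 8*(-21) = 0]
GCD = 1 with t = 8, so 8*(8) ≡ 1 (mod 21)
Inverse = 8 mod 21 = 8
Check: 8 * 8 = 64 ≡ 1 (mod 21)

8^(-1) ≡ 8 (mod 21)


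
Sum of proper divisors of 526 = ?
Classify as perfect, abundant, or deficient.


Proper divisors: 1, 2, 263
Sum = 1 + 2 + 263 = 266
266 < 526 → deficient

s(526) = 266 (deficient)


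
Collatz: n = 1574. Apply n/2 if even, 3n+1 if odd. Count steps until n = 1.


1574 → 787 → 2362 → 1181 → 3544 → 1772 → 886 → 443 → 1330 → 665 → 1996 → 998 → 499 → 1498 → 749 → 2248 → 1124 → 562 → 281 → 844 → 422 → 211 → 634 → 317 → 952 → 476 → 238 → 119 → 358 → 179 → 538 → 269 → 808 → 404 → 202 → 101 → 304 → 152 → 76 → 38 → 19 → 58 → 29 → 88 → 44 → 22 → 11 → 34 → 17 → 52 → 26 → 13 → 40 → 20 → 10 → 5 → 16 → 8 → 4 → 2 → 1
Total steps = 60

60 steps


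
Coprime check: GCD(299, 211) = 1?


Euclidean algorithm:
299 = 1 * 211 + 88
211 = 2 * 88 + 35
88 = 2 * 35 + 18
35 = 1 * 18 + 17
18 = 1 * 17 + 1
17 = 17 * 1 + 0
GCD(299, 211) = 1

Yes, coprime (GCD = 1)


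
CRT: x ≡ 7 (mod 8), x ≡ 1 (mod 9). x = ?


M = 8*9 = 72
M1 = M/8 = 9, M2 = M/9 = 8
M1^(-1) mod 8 = 1, M2^(-1) mod 9 = 8
x = 7*9*1 + 1*8*8 = 127
127 mod 72 = 55
Check: 55 mod 8 = 7 ✓, 55 mod 9 = 1 ✓

x ≡ 55 (mod 72)


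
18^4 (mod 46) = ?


18^1 mod 46 = 18
18^2 mod 46 = 2
18^3 mod 46 = 36
18^4 mod 46 = 4


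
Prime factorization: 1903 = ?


1903 / 11 = 173
173 / 173 = 1
1903 = 11 × 173


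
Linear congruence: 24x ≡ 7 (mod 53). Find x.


GCD(24, 53) = 1, unique solution
a^(-1) mod 53 = 42
x = 42 * 7 mod 53 = 29

x ≡ 29 (mod 53)


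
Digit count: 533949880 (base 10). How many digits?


533949880 has 9 digits in base 10
floor(log10(533949880)) + 1 = floor(8.7275) + 1 = 9

9 digits (base 10)


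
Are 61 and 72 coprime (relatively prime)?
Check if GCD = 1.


Euclidean algorithm:
72 = 1 * 61 + 11
61 = 5 * 11 + 6
11 = 1 * 6 + 5
6 = 1 * 5 + 1
5 = 5 * 1 + 0
GCD(61, 72) = 1

Yes, coprime (GCD = 1)


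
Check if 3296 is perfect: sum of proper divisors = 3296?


Proper divisors of 3296: 1, 2, 4, 8, 16, 32, 103, 206, 412, 824, 1648
Sum = 1 + 2 + 4 + 8 + 16 + 32 + 103 + 206 + 412 + 824 + 1648 = 3256

No, 3296 is not perfect (3256 ≠ 3296)


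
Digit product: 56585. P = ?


5 × 6 × 5 × 8 × 5 = 6000


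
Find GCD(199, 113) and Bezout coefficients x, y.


Tabular extended Euclidean (each row: r = 199*s + 113*t):
r=199, s=1, t=0
r=113, s=0, t=1
q=1: r=86, s=1, t=-1   [199*(1) + 113*(-1) = 86]
q=1: r=27, s=-1, t=2   [199*(-1) + 113*(2) = 27]
q=3: r=5, s=4, t=-7   [199*(4) + 113*(-7) = 5]
q=5: r=2, s=-21, t=37   [199*(-21) + 113*(37) = 2]
q=2: r=1, s=46, t=-81   [199*(46) + 113*(-81) = 1]
q=2: r=0, s=-113, t=199   [199*(-113) + 113*(199) = 0]
GCD = 1; from the row with r=1: x=46, y=-81
Check: 199*(46) + 113*(-81) = 9154 - 9153 = 1

GCD = 1, x = 46, y = -81


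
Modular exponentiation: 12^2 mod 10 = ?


12^1 mod 10 = 2
12^2 mod 10 = 4


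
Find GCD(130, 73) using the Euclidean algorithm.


130 = 1 * 73 + 57
73 = 1 * 57 + 16
57 = 3 * 16 + 9
16 = 1 * 9 + 7
9 = 1 * 7 + 2
7 = 3 * 2 + 1
2 = 2 * 1 + 0
GCD = 1


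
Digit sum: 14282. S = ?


1 + 4 + 2 + 8 + 2 = 17


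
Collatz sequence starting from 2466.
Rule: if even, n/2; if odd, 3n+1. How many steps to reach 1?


2466 → 1233 → 3700 → 1850 → 925 → 2776 → 1388 → 694 → 347 → 1042 → 521 → 1564 → 782 → 391 → 1174 → 587 → 1762 → 881 → 2644 → 1322 → 661 → 1984 → 992 → 496 → 248 → 124 → 62 → 31 → 94 → 47 → 142 → 71 → 214 → 107 → 322 → 161 → 484 → 242 → 121 → 364 → 182 → 91 → 274 → 137 → 412 → 206 → 103 → 310 → 155 → 466 → 233 → 700 → 350 → 175 → 526 → 263 → 790 → 395 → 1186 → 593 → 1780 → 890 → 445 → 1336 → 668 → 334 → 167 → 502 → 251 → 754 → 377 → 1132 → 566 → 283 → 850 → 425 → 1276 → 638 → 319 → 958 → 479 → 1438 → 719 → 2158 → 1079 → 3238 → 1619 → 4858 → 2429 → 7288 → 3644 → 1822 → 911 → 2734 → 1367 → 4102 → 2051 → 6154 → 3077 → 9232 → 4616 → 2308 → 1154 → 577 → 1732 → 866 → 433 → 1300 → 650 → 325 → 976 → 488 → 244 → 122 → 61 → 184 → 92 → 46 → 23 → 70 → 35 → 106 → 53 → 160 → 80 → 40 → 20 → 10 → 5 → 16 → 8 → 4 → 2 → 1
Total steps = 133

133 steps


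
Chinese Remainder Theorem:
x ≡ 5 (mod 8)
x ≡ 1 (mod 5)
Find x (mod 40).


M = 8*5 = 40
M1 = M/8 = 5, M2 = M/5 = 8
M1^(-1) mod 8 = 5, M2^(-1) mod 5 = 2
x = 5*5*5 + 1*8*2 = 141
141 mod 40 = 21
Check: 21 mod 8 = 5 ✓, 21 mod 5 = 1 ✓

x ≡ 21 (mod 40)


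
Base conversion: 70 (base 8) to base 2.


70 (base 8) = 56 (decimal)
56 (decimal) = 111000 (base 2)


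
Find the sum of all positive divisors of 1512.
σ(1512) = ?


Divisors of 1512: 1, 2, 3, 4, 6, 7, 8, 9, 12, 14, 18, 21, 24, 27, 28, 36, 42, 54, 56, 63, 72, 84, 108, 126, 168, 189, 216, 252, 378, 504, 756, 1512
Sum = 1 + 2 + 3 + 4 + 6 + 7 + 8 + 9 + 12 + 14 + 18 + 21 + 24 + 27 + 28 + 36 + 42 + 54 + 56 + 63 + 72 + 84 + 108 + 126 + 168 + 189 + 216 + 252 + 378 + 504 + 756 + 1512 = 4800

σ(1512) = 4800


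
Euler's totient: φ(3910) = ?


3910 = 2 × 5 × 17 × 23
Prime factors: 2, 5, 17, 23
φ(3910) = 3910 × (1-1/2) × (1-1/5) × (1-1/17) × (1-1/23)
= 3910 × 1/2 × 4/5 × 16/17 × 22/23 = 1408

φ(3910) = 1408


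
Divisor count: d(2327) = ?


2327 = 13^1 × 179^1
d(2327) = (1+1) × (1+1) = 4

4 divisors


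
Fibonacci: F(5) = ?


Sequence: 1, 1, 2, 3, 5
F(5) = 5


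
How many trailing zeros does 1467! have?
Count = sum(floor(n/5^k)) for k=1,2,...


floor(1467/5) = 293
floor(1467/25) = 58
floor(1467/125) = 11
floor(1467/625) = 2
Total = 364

364 trailing zeros


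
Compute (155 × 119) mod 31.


155 × 119 = 18445
18445 mod 31 = 0


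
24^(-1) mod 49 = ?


Use the extended Euclidean algorithm on (49, 24); each row r = 49*s + 24*t:
r=49, s=1, t=0
r=24, s=0, t=1
q=2: r=1, s=1, t=-2   [49*(1) + 24*(-2) = 1]
q=24: r=0, s=-24, t=49   [49*(-24) + 24*(49) = 0]
GCD = 1 with t = -2, so 24*(-2) ≡ 1 (mod 49)
Inverse = -2 mod 49 = 47
Check: 24 * 47 = 1128 ≡ 1 (mod 49)

24^(-1) ≡ 47 (mod 49)


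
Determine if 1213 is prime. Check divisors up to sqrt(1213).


Check divisors up to sqrt(1213) = 34.8281
No divisors found.
1213 is prime.

Yes, 1213 is prime


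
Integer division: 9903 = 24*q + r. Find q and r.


9903 = 24 * 412 + 15
Check: 9888 + 15 = 9903

q = 412, r = 15


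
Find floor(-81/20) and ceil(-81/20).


-81/20 = -4.0500
floor = -5
ceil = -4

floor = -5, ceil = -4


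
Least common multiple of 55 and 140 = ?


GCD(55, 140) = 5
LCM = 55*140/5 = 7700/5 = 1540

LCM = 1540


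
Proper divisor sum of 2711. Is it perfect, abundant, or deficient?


Proper divisors: 1
Sum = 1 = 1
1 < 2711 → deficient

s(2711) = 1 (deficient)


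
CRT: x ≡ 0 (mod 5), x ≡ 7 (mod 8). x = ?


M = 5*8 = 40
M1 = M/5 = 8, M2 = M/8 = 5
M1^(-1) mod 5 = 2, M2^(-1) mod 8 = 5
x = 0*8*2 + 7*5*5 = 175
175 mod 40 = 15
Check: 15 mod 5 = 0 ✓, 15 mod 8 = 7 ✓

x ≡ 15 (mod 40)


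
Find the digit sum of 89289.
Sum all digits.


8 + 9 + 2 + 8 + 9 = 36


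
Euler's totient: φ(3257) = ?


3257 = 3257
Prime factors: 3257
φ(3257) = 3257 × (1-1/3257)
= 3257 × 3256/3257 = 3256

φ(3257) = 3256


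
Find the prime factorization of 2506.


2506 / 2 = 1253
1253 / 7 = 179
179 / 179 = 1
2506 = 2 × 7 × 179


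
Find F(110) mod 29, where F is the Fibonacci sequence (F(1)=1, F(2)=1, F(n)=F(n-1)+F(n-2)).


F(k) mod 29 for k=1..110:
1, 1, 2, 3, 5, 8, 13, 21, 5, 26, 2, 28, 1, 0, 1, 1, 2, 3, 5, 8, 13, 21, 5, 26, 2, 28, 1, 0, 1, 1, 2, 3, 5, 8, 13, 21, 5, 26, 2, 28, 1, 0, 1, 1, 2, 3, 5, 8, 13, 21, 5, 26, 2, 28, 1, 0, 1, 1, 2, 3, 5, 8, 13, 21, 5, 26, 2, 28, 1, 0, 1, 1, 2, 3, 5, 8, 13, 21, 5, 26, 2, 28, 1, 0, 1, 1, 2, 3, 5, 8, 13, 21, 5, 26, 2, 28, 1, 0, 1, 1, 2, 3, 5, 8, 13, 21, 5, 26, 2, 28
F(110) mod 29 = 28


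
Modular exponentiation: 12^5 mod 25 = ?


12^1 mod 25 = 12
12^2 mod 25 = 19
12^3 mod 25 = 3
12^4 mod 25 = 11
12^5 mod 25 = 7


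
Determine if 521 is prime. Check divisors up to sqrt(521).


Check divisors up to sqrt(521) = 22.8254
No divisors found.
521 is prime.

Yes, 521 is prime


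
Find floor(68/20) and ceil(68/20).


68/20 = 3.4000
floor = 3
ceil = 4

floor = 3, ceil = 4


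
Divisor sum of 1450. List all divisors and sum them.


Divisors of 1450: 1, 2, 5, 10, 25, 29, 50, 58, 145, 290, 725, 1450
Sum = 1 + 2 + 5 + 10 + 25 + 29 + 50 + 58 + 145 + 290 + 725 + 1450 = 2790

σ(1450) = 2790


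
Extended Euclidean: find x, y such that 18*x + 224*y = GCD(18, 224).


Tabular extended Euclidean (each row: r = 18*s + 224*t):
r=18, s=1, t=0
r=224, s=0, t=1
q=0: r=18, s=1, t=0   [18*(1) + 224*(0) = 18]
q=12: r=8, s=-12, t=1   [18*(-12) + 224*(1) = 8]
q=2: r=2, s=25, t=-2   [18*(25) + 224*(-2) = 2]
q=4: r=0, s=-112, t=9   [18*(-112) + 224*(9) = 0]
GCD = 2; from the row with r=2: x=25, y=-2
Check: 18*(25) + 224*(-2) = 450 - 448 = 2

GCD = 2, x = 25, y = -2


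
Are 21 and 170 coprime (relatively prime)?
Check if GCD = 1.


Euclidean algorithm:
170 = 8 * 21 + 2
21 = 10 * 2 + 1
2 = 2 * 1 + 0
GCD(21, 170) = 1

Yes, coprime (GCD = 1)


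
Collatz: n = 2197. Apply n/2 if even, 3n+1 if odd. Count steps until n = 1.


2197 → 6592 → 3296 → 1648 → 824 → 412 → 206 → 103 → 310 → 155 → 466 → 233 → 700 → 350 → 175 → 526 → 263 → 790 → 395 → 1186 → 593 → 1780 → 890 → 445 → 1336 → 668 → 334 → 167 → 502 → 251 → 754 → 377 → 1132 → 566 → 283 → 850 → 425 → 1276 → 638 → 319 → 958 → 479 → 1438 → 719 → 2158 → 1079 → 3238 → 1619 → 4858 → 2429 → 7288 → 3644 → 1822 → 911 → 2734 → 1367 → 4102 → 2051 → 6154 → 3077 → 9232 → 4616 → 2308 → 1154 → 577 → 1732 → 866 → 433 → 1300 → 650 → 325 → 976 → 488 → 244 → 122 → 61 → 184 → 92 → 46 → 23 → 70 → 35 → 106 → 53 → 160 → 80 → 40 → 20 → 10 → 5 → 16 → 8 → 4 → 2 → 1
Total steps = 94

94 steps


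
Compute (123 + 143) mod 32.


123 + 143 = 266
266 mod 32 = 10


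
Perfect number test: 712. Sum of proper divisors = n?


Proper divisors of 712: 1, 2, 4, 8, 89, 178, 356
Sum = 1 + 2 + 4 + 8 + 89 + 178 + 356 = 638

No, 712 is not perfect (638 ≠ 712)


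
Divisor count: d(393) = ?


393 = 3^1 × 131^1
d(393) = (1+1) × (1+1) = 4

4 divisors


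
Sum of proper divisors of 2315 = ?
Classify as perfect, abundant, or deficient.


Proper divisors: 1, 5, 463
Sum = 1 + 5 + 463 = 469
469 < 2315 → deficient

s(2315) = 469 (deficient)


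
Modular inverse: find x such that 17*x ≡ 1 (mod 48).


Use the extended Euclidean algorithm on (48, 17); each row r = 48*s + 17*t:
r=48, s=1, t=0
r=17, s=0, t=1
q=2: r=14, s=1, t=-2   [48*(1) + 17*(-2) = 14]
q=1: r=3, s=-1, t=3   [48*(-1) + 17*(3) = 3]
q=4: r=2, s=5, t=-14   [48*(5) + 17*(-14) = 2]
q=1: r=1, s=-6, t=17   [48*(-6) + 17*(17) = 1]
q=2: r=0, s=17, t=-48   [48*(17) + 17*(-48) = 0]
GCD = 1 with t = 17, so 17*(17) ≡ 1 (mod 48)
Inverse = 17 mod 48 = 17
Check: 17 * 17 = 289 ≡ 1 (mod 48)

17^(-1) ≡ 17 (mod 48)


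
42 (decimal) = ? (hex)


42 (base 10) = 42 (decimal)
42 (decimal) = 2A (base 16)


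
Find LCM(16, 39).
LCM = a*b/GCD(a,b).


GCD(16, 39) = 1
LCM = 16*39/1 = 624/1 = 624

LCM = 624


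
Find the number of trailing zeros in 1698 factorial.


floor(1698/5) = 339
floor(1698/25) = 67
floor(1698/125) = 13
floor(1698/625) = 2
Total = 421

421 trailing zeros


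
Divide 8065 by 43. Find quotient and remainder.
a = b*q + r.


8065 = 43 * 187 + 24
Check: 8041 + 24 = 8065

q = 187, r = 24


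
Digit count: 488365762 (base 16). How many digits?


488365762 in base 16 = 1D1BDEC2
Number of digits = 8

8 digits (base 16)


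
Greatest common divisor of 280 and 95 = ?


280 = 2 * 95 + 90
95 = 1 * 90 + 5
90 = 18 * 5 + 0
GCD = 5


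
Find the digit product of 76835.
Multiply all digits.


7 × 6 × 8 × 3 × 5 = 5040


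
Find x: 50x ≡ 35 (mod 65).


GCD(50, 65) = 5 divides 35
Divide: 10x ≡ 7 (mod 13)
x ≡ 2 (mod 13)


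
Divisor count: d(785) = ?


785 = 5^1 × 157^1
d(785) = (1+1) × (1+1) = 4

4 divisors


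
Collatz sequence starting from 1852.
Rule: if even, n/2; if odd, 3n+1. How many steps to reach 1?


1852 → 926 → 463 → 1390 → 695 → 2086 → 1043 → 3130 → 1565 → 4696 → 2348 → 1174 → 587 → 1762 → 881 → 2644 → 1322 → 661 → 1984 → 992 → 496 → 248 → 124 → 62 → 31 → 94 → 47 → 142 → 71 → 214 → 107 → 322 → 161 → 484 → 242 → 121 → 364 → 182 → 91 → 274 → 137 → 412 → 206 → 103 → 310 → 155 → 466 → 233 → 700 → 350 → 175 → 526 → 263 → 790 → 395 → 1186 → 593 → 1780 → 890 → 445 → 1336 → 668 → 334 → 167 → 502 → 251 → 754 → 377 → 1132 → 566 → 283 → 850 → 425 → 1276 → 638 → 319 → 958 → 479 → 1438 → 719 → 2158 → 1079 → 3238 → 1619 → 4858 → 2429 → 7288 → 3644 → 1822 → 911 → 2734 → 1367 → 4102 → 2051 → 6154 → 3077 → 9232 → 4616 → 2308 → 1154 → 577 → 1732 → 866 → 433 → 1300 → 650 → 325 → 976 → 488 → 244 → 122 → 61 → 184 → 92 → 46 → 23 → 70 → 35 → 106 → 53 → 160 → 80 → 40 → 20 → 10 → 5 → 16 → 8 → 4 → 2 → 1
Total steps = 130

130 steps


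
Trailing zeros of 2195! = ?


floor(2195/5) = 439
floor(2195/25) = 87
floor(2195/125) = 17
floor(2195/625) = 3
Total = 546

546 trailing zeros


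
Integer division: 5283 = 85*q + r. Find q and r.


5283 = 85 * 62 + 13
Check: 5270 + 13 = 5283

q = 62, r = 13


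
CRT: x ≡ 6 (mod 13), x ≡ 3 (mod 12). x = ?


M = 13*12 = 156
M1 = M/13 = 12, M2 = M/12 = 13
M1^(-1) mod 13 = 12, M2^(-1) mod 12 = 1
x = 6*12*12 + 3*13*1 = 903
903 mod 156 = 123
Check: 123 mod 13 = 6 ✓, 123 mod 12 = 3 ✓

x ≡ 123 (mod 156)


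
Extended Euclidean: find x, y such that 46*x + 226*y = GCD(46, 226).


Tabular extended Euclidean (each row: r = 46*s + 226*t):
r=46, s=1, t=0
r=226, s=0, t=1
q=0: r=46, s=1, t=0   [46*(1) + 226*(0) = 46]
q=4: r=42, s=-4, t=1   [46*(-4) + 226*(1) = 42]
q=1: r=4, s=5, t=-1   [46*(5) + 226*(-1) = 4]
q=10: r=2, s=-54, t=11   [46*(-54) + 226*(11) = 2]
q=2: r=0, s=113, t=-23   [46*(113) + 226*(-23) = 0]
GCD = 2; from the row with r=2: x=-54, y=11
Check: 46*(-54) + 226*(11) = -2484 + 2486 = 2

GCD = 2, x = -54, y = 11


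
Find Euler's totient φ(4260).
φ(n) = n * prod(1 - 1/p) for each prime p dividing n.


4260 = 2^2 × 3 × 5 × 71
Prime factors: 2, 3, 5, 71
φ(4260) = 4260 × (1-1/2) × (1-1/3) × (1-1/5) × (1-1/71)
= 4260 × 1/2 × 2/3 × 4/5 × 70/71 = 1120

φ(4260) = 1120


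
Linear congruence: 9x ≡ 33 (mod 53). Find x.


GCD(9, 53) = 1, unique solution
a^(-1) mod 53 = 6
x = 6 * 33 mod 53 = 39

x ≡ 39 (mod 53)


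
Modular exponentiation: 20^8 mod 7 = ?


20^1 mod 7 = 6
20^2 mod 7 = 1
20^3 mod 7 = 6
20^4 mod 7 = 1
20^5 mod 7 = 6
20^6 mod 7 = 1
20^7 mod 7 = 6
20^8 mod 7 = 1


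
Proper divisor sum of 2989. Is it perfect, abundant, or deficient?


Proper divisors: 1, 7, 49, 61, 427
Sum = 1 + 7 + 49 + 61 + 427 = 545
545 < 2989 → deficient

s(2989) = 545 (deficient)


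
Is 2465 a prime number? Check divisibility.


2465 / 5 = 493 (exact division)
2465 is NOT prime.

No, 2465 is not prime


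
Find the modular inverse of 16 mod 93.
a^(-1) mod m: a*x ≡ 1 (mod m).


Use the extended Euclidean algorithm on (93, 16); each row r = 93*s + 16*t:
r=93, s=1, t=0
r=16, s=0, t=1
q=5: r=13, s=1, t=-5   [93*(1) + 16*(-5) = 13]
q=1: r=3, s=-1, t=6   [93*(-1) + 16*(6) = 3]
q=4: r=1, s=5, t=-29   [93*(5) + 16*(-29) = 1]
q=3: r=0, s=-16, t=93   [93*(-16) + 16*(93) = 0]
GCD = 1 with t = -29, so 16*(-29) ≡ 1 (mod 93)
Inverse = -29 mod 93 = 64
Check: 16 * 64 = 1024 ≡ 1 (mod 93)

16^(-1) ≡ 64 (mod 93)


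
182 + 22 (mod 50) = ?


182 + 22 = 204
204 mod 50 = 4


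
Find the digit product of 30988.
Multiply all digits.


3 × 0 × 9 × 8 × 8 = 0


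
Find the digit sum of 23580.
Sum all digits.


2 + 3 + 5 + 8 + 0 = 18


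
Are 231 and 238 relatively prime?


Euclidean algorithm:
238 = 1 * 231 + 7
231 = 33 * 7 + 0
GCD(231, 238) = 7

No, not coprime (GCD = 7)


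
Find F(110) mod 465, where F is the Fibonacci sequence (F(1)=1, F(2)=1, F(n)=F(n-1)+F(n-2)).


F(k) mod 465 for k=1..110:
1, 1, 2, 3, 5, 8, 13, 21, 34, 55, 89, 144, 233, 377, 145, 57, 202, 259, 461, 255, 251, 41, 292, 333, 160, 28, 188, 216, 404, 155, 94, 249, 343, 127, 5, 132, 137, 269, 406, 210, 151, 361, 47, 408, 455, 398, 388, 321, 244, 100, 344, 444, 323, 302, 160, 462, 157, 154, 311, 0, 311, 311, 157, 3, 160, 163, 323, 21, 344, 365, 244, 144, 388, 67, 455, 57, 47, 104, 151, 255, 406, 196, 137, 333, 5, 338, 343, 216, 94, 310, 404, 249, 188, 437, 160, 132, 292, 424, 251, 210, 461, 206, 202, 408, 145, 88, 233, 321, 89, 410
F(110) mod 465 = 410


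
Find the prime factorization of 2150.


2150 / 2 = 1075
1075 / 5 = 215
215 / 5 = 43
43 / 43 = 1
2150 = 2 × 5^2 × 43


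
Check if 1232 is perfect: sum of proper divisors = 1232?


Proper divisors of 1232: 1, 2, 4, 7, 8, 11, 14, 16, 22, 28, 44, 56, 77, 88, 112, 154, 176, 308, 616
Sum = 1 + 2 + 4 + 7 + 8 + 11 + 14 + 16 + 22 + 28 + 44 + 56 + 77 + 88 + 112 + 154 + 176 + 308 + 616 = 1744

No, 1232 is not perfect (1744 ≠ 1232)


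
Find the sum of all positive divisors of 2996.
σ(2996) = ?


Divisors of 2996: 1, 2, 4, 7, 14, 28, 107, 214, 428, 749, 1498, 2996
Sum = 1 + 2 + 4 + 7 + 14 + 28 + 107 + 214 + 428 + 749 + 1498 + 2996 = 6048

σ(2996) = 6048


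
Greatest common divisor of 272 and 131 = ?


272 = 2 * 131 + 10
131 = 13 * 10 + 1
10 = 10 * 1 + 0
GCD = 1


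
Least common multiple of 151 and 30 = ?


GCD(151, 30) = 1
LCM = 151*30/1 = 4530/1 = 4530

LCM = 4530


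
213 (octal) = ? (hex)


213 (base 8) = 139 (decimal)
139 (decimal) = 8B (base 16)


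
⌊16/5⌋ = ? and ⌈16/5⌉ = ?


16/5 = 3.2000
floor = 3
ceil = 4

floor = 3, ceil = 4


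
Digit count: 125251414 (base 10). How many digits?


125251414 has 9 digits in base 10
floor(log10(125251414)) + 1 = floor(8.0978) + 1 = 9

9 digits (base 10)


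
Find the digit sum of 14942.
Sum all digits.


1 + 4 + 9 + 4 + 2 = 20


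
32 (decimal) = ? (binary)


32 (base 10) = 32 (decimal)
32 (decimal) = 100000 (base 2)


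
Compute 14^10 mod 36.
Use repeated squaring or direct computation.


14^1 mod 36 = 14
14^2 mod 36 = 16
14^3 mod 36 = 8
14^4 mod 36 = 4
14^5 mod 36 = 20
14^6 mod 36 = 28
14^7 mod 36 = 32
14^8 mod 36 = 16
14^9 mod 36 = 8
14^10 mod 36 = 4


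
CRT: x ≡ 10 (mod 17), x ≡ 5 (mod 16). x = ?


M = 17*16 = 272
M1 = M/17 = 16, M2 = M/16 = 17
M1^(-1) mod 17 = 16, M2^(-1) mod 16 = 1
x = 10*16*16 + 5*17*1 = 2645
2645 mod 272 = 197
Check: 197 mod 17 = 10 ✓, 197 mod 16 = 5 ✓

x ≡ 197 (mod 272)


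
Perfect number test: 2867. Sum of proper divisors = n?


Proper divisors of 2867: 1, 47, 61
Sum = 1 + 47 + 61 = 109

No, 2867 is not perfect (109 ≠ 2867)


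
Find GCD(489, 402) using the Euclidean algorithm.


489 = 1 * 402 + 87
402 = 4 * 87 + 54
87 = 1 * 54 + 33
54 = 1 * 33 + 21
33 = 1 * 21 + 12
21 = 1 * 12 + 9
12 = 1 * 9 + 3
9 = 3 * 3 + 0
GCD = 3


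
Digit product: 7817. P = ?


7 × 8 × 1 × 7 = 392


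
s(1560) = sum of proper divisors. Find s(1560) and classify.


Proper divisors: 1, 2, 3, 4, 5, 6, 8, 10, 12, 13, 15, 20, 24, 26, 30, 39, 40, 52, 60, 65, 78, 104, 120, 130, 156, 195, 260, 312, 390, 520, 780
Sum = 1 + 2 + 3 + 4 + 5 + 6 + 8 + 10 + 12 + 13 + 15 + 20 + 24 + 26 + 30 + 39 + 40 + 52 + 60 + 65 + 78 + 104 + 120 + 130 + 156 + 195 + 260 + 312 + 390 + 520 + 780 = 3480
3480 > 1560 → abundant

s(1560) = 3480 (abundant)
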